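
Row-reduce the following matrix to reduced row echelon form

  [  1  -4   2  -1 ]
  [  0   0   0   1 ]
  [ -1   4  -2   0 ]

R3 → R3 + R1
  [ 1  -4  2  -1 ]
  [ 0   0  0   1 ]
  [ 0   0  0  -1 ]
R3 → R3 + R2
  [ 1  -4  2  -1 ]
  [ 0   0  0   1 ]
  [ 0   0  0   0 ]
R1 → R1 + R2
  [ 1  -4  2  0 ]
  [ 0   0  0  1 ]
  [ 0   0  0  0 ]

[[1, -4, 2, 0], [0, 0, 0, 1], [0, 0, 0, 0]]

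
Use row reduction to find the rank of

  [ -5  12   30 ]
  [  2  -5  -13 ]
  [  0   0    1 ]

r1 := -1/5·r1
  [ 1  -12/5   -6 ]
  [ 2     -5  -13 ]
  [ 0      0    1 ]
r2 := r2 − 2·r1
  [ 1  -12/5  -6 ]
  [ 0   -1/5  -1 ]
  [ 0      0   1 ]
r2 := -5·r2
  [ 1  -12/5  -6 ]
  [ 0      1   5 ]
  [ 0      0   1 ]
r2 := r2 − 5·r3
  [ 1  -12/5  -6 ]
  [ 0      1   0 ]
  [ 0      0   1 ]
r1 := r1 + 6·r3
  [ 1  -12/5  0 ]
  [ 0      1  0 ]
  [ 0      0  1 ]
r1 := r1 + 12/5·r2
  [ 1  0  0 ]
  [ 0  1  0 ]
  [ 0  0  1 ]
The reduced form has 3 nonzero rows.

rank = 3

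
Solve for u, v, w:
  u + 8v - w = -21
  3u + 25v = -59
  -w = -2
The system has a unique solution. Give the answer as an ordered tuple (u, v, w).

Form the augmented matrix and row-reduce:
  [ 1   8  -1  |  -21 ]
  [ 3  25   0  |  -59 ]
  [ 0   0  -1  |   -2 ]
R2 -> R2 − 3·R1
  [ 1  8  -1  |  -21 ]
  [ 0  1   3  |    4 ]
  [ 0  0  -1  |   -2 ]
R3 -> -1·R3
  [ 1  8  -1  |  -21 ]
  [ 0  1   3  |    4 ]
  [ 0  0   1  |    2 ]
R2 -> R2 − 3·R3
  [ 1  8  -1  |  -21 ]
  [ 0  1   0  |   -2 ]
  [ 0  0   1  |    2 ]
R1 -> R1 + R3
  [ 1  8  0  |  -19 ]
  [ 0  1  0  |   -2 ]
  [ 0  0  1  |    2 ]
R1 -> R1 − 8·R2
  [ 1  0  0  |  -3 ]
  [ 0  1  0  |  -2 ]
  [ 0  0  1  |   2 ]
Reading off the last column: u = -3, v = -2, w = 2.

(-3, -2, 2)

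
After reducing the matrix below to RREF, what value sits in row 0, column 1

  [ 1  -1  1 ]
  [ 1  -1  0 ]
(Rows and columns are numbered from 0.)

-1

Subtract r1 from r2.
  [ 1  -1   1 ]
  [ 0   0  -1 ]
Multiply r2 by -1.
  [ 1  -1  1 ]
  [ 0   0  1 ]
Subtract r2 from r1.
  [ 1  -1  0 ]
  [ 0   0  1 ]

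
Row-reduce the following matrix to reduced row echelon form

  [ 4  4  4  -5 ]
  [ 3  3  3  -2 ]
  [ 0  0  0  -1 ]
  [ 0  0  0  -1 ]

[[1, 1, 1, 0], [0, 0, 0, 1], [0, 0, 0, 0], [0, 0, 0, 0]]

R1 := 1/4·R1
  [ 1  1  1  -5/4 ]
  [ 3  3  3    -2 ]
  [ 0  0  0    -1 ]
  [ 0  0  0    -1 ]
R2 := R2 − 3·R1
  [ 1  1  1  -5/4 ]
  [ 0  0  0   7/4 ]
  [ 0  0  0    -1 ]
  [ 0  0  0    -1 ]
R2 := 4/7·R2
  [ 1  1  1  -5/4 ]
  [ 0  0  0     1 ]
  [ 0  0  0    -1 ]
  [ 0  0  0    -1 ]
R3 := R3 + R2
  [ 1  1  1  -5/4 ]
  [ 0  0  0     1 ]
  [ 0  0  0     0 ]
  [ 0  0  0    -1 ]
R4 := R4 + R2
  [ 1  1  1  -5/4 ]
  [ 0  0  0     1 ]
  [ 0  0  0     0 ]
  [ 0  0  0     0 ]
R1 := R1 + 5/4·R2
  [ 1  1  1  0 ]
  [ 0  0  0  1 ]
  [ 0  0  0  0 ]
  [ 0  0  0  0 ]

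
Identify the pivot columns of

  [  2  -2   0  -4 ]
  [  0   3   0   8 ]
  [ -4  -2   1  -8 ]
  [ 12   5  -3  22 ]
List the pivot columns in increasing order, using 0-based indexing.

0, 1, 2, 3

R1 -> 1/2·R1
  [  1  -1   0  -2 ]
  [  0   3   0   8 ]
  [ -4  -2   1  -8 ]
  [ 12   5  -3  22 ]
R3 -> R3 + 4·R1
  [  1  -1   0   -2 ]
  [  0   3   0    8 ]
  [  0  -6   1  -16 ]
  [ 12   5  -3   22 ]
R4 -> R4 − 12·R1
  [ 1  -1   0   -2 ]
  [ 0   3   0    8 ]
  [ 0  -6   1  -16 ]
  [ 0  17  -3   46 ]
R2 -> 1/3·R2
  [ 1  -1   0   -2 ]
  [ 0   1   0  8/3 ]
  [ 0  -6   1  -16 ]
  [ 0  17  -3   46 ]
R3 -> R3 + 6·R2
  [ 1  -1   0   -2 ]
  [ 0   1   0  8/3 ]
  [ 0   0   1    0 ]
  [ 0  17  -3   46 ]
R4 -> R4 − 17·R2
  [ 1  -1   0   -2 ]
  [ 0   1   0  8/3 ]
  [ 0   0   1    0 ]
  [ 0   0  -3  2/3 ]
R4 -> R4 + 3·R3
  [ 1  -1  0   -2 ]
  [ 0   1  0  8/3 ]
  [ 0   0  1    0 ]
  [ 0   0  0  2/3 ]
R4 -> 3/2·R4
  [ 1  -1  0   -2 ]
  [ 0   1  0  8/3 ]
  [ 0   0  1    0 ]
  [ 0   0  0    1 ]
R2 -> R2 − 8/3·R4
  [ 1  -1  0  -2 ]
  [ 0   1  0   0 ]
  [ 0   0  1   0 ]
  [ 0   0  0   1 ]
R1 -> R1 + 2·R4
  [ 1  -1  0  0 ]
  [ 0   1  0  0 ]
  [ 0   0  1  0 ]
  [ 0   0  0  1 ]
R1 -> R1 + R2
  [ 1  0  0  0 ]
  [ 0  1  0  0 ]
  [ 0  0  1  0 ]
  [ 0  0  0  1 ]
Pivot columns are the columns containing a leading 1.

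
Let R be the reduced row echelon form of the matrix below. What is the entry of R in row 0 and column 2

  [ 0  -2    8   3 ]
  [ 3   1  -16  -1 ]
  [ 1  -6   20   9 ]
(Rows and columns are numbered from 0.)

ρ1 <-> ρ2
  [ 3   1  -16  -1 ]
  [ 0  -2    8   3 ]
  [ 1  -6   20   9 ]
ρ1 := 1/3·ρ1
  [ 1  1/3  -16/3  -1/3 ]
  [ 0   -2      8     3 ]
  [ 1   -6     20     9 ]
ρ3 := ρ3 − ρ1
  [ 1    1/3  -16/3  -1/3 ]
  [ 0     -2      8     3 ]
  [ 0  -19/3   76/3  28/3 ]
ρ2 := -1/2·ρ2
  [ 1    1/3  -16/3  -1/3 ]
  [ 0      1     -4  -3/2 ]
  [ 0  -19/3   76/3  28/3 ]
ρ3 := ρ3 + 19/3·ρ2
  [ 1  1/3  -16/3  -1/3 ]
  [ 0    1     -4  -3/2 ]
  [ 0    0      0  -1/6 ]
ρ3 := -6·ρ3
  [ 1  1/3  -16/3  -1/3 ]
  [ 0    1     -4  -3/2 ]
  [ 0    0      0     1 ]
ρ2 := ρ2 + 3/2·ρ3
  [ 1  1/3  -16/3  -1/3 ]
  [ 0    1     -4     0 ]
  [ 0    0      0     1 ]
ρ1 := ρ1 + 1/3·ρ3
  [ 1  1/3  -16/3  0 ]
  [ 0    1     -4  0 ]
  [ 0    0      0  1 ]
ρ1 := ρ1 − 1/3·ρ2
  [ 1  0  -4  0 ]
  [ 0  1  -4  0 ]
  [ 0  0   0  1 ]

-4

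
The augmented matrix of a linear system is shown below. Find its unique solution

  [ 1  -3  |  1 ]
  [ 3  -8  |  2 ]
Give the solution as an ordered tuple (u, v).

r2 → r2 − 3·r1
r1 → r1 + 3·r2
Reading off the last column: u = -2, v = -1.

(-2, -1)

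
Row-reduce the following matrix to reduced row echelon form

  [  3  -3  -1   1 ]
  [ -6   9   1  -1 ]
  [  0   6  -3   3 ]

[[1, 0, 0, 0], [0, 1, 0, 0], [0, 0, 1, -1]]

ρ1 ← 1/3·ρ1
  [  1  -1  -1/3  1/3 ]
  [ -6   9     1   -1 ]
  [  0   6    -3    3 ]
ρ2 ← ρ2 + 6·ρ1
  [ 1  -1  -1/3  1/3 ]
  [ 0   3    -1    1 ]
  [ 0   6    -3    3 ]
ρ2 ← 1/3·ρ2
  [ 1  -1  -1/3  1/3 ]
  [ 0   1  -1/3  1/3 ]
  [ 0   6    -3    3 ]
ρ3 ← ρ3 − 6·ρ2
  [ 1  -1  -1/3  1/3 ]
  [ 0   1  -1/3  1/3 ]
  [ 0   0    -1    1 ]
ρ3 ← -1·ρ3
  [ 1  -1  -1/3  1/3 ]
  [ 0   1  -1/3  1/3 ]
  [ 0   0     1   -1 ]
ρ2 ← ρ2 + 1/3·ρ3
  [ 1  -1  -1/3  1/3 ]
  [ 0   1     0    0 ]
  [ 0   0     1   -1 ]
ρ1 ← ρ1 + 1/3·ρ3
  [ 1  -1  0   0 ]
  [ 0   1  0   0 ]
  [ 0   0  1  -1 ]
ρ1 ← ρ1 + ρ2
  [ 1  0  0   0 ]
  [ 0  1  0   0 ]
  [ 0  0  1  -1 ]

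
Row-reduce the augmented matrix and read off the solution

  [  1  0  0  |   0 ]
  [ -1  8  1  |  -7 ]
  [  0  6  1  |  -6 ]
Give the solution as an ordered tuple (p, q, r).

(0, -1/2, -3)

Add R1 to R2.
  [ 1  0  0  |   0 ]
  [ 0  8  1  |  -7 ]
  [ 0  6  1  |  -6 ]
Multiply R2 by 1/8.
  [ 1  0    0  |     0 ]
  [ 0  1  1/8  |  -7/8 ]
  [ 0  6    1  |    -6 ]
Subtract 6 times R2 from R3.
  [ 1  0    0  |     0 ]
  [ 0  1  1/8  |  -7/8 ]
  [ 0  0  1/4  |  -3/4 ]
Multiply R3 by 4.
  [ 1  0    0  |     0 ]
  [ 0  1  1/8  |  -7/8 ]
  [ 0  0    1  |    -3 ]
Subtract 1/8 times R3 from R2.
  [ 1  0  0  |     0 ]
  [ 0  1  0  |  -1/2 ]
  [ 0  0  1  |    -3 ]
Reading off the last column: p = 0, q = -1/2, r = -3.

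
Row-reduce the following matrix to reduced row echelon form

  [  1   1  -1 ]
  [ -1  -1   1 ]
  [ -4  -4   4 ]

r2 → r2 + r1
  [  1   1  -1 ]
  [  0   0   0 ]
  [ -4  -4   4 ]
r3 → r3 + 4·r1
  [ 1  1  -1 ]
  [ 0  0   0 ]
  [ 0  0   0 ]

[[1, 1, -1], [0, 0, 0], [0, 0, 0]]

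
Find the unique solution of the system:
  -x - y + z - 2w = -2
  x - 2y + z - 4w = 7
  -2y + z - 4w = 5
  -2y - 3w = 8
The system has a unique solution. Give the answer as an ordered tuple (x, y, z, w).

Form the augmented matrix and row-reduce:
  [ -1  -1  1  -2  |  -2 ]
  [  1  -2  1  -4  |   7 ]
  [  0  -2  1  -4  |   5 ]
  [  0  -2  0  -3  |   8 ]
r1 → -1·r1
r2 → r2 − r1
r2 → -1/3·r2
r3 → r3 + 2·r2
r4 → r4 + 2·r2
r3 → -3·r3
r4 → r4 + 4/3·r3
r2 → r2 − 2·r4
r1 → r1 − 2·r4
r2 → r2 + 2/3·r3
r1 → r1 + r3
r1 → r1 − r2
Reading off the last column: x = 2, y = -1, z = -5, w = -2.

(2, -1, -5, -2)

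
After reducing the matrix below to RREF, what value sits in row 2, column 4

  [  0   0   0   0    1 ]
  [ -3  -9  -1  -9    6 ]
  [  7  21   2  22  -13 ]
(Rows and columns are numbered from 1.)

-3

ρ1 <=> ρ2
  [ -3  -9  -1  -9    6 ]
  [  0   0   0   0    1 ]
  [  7  21   2  22  -13 ]
ρ1 := -1/3·ρ1
  [ 1   3  1/3   3   -2 ]
  [ 0   0    0   0    1 ]
  [ 7  21    2  22  -13 ]
ρ3 := ρ3 − 7·ρ1
  [ 1  3   1/3  3  -2 ]
  [ 0  0     0  0   1 ]
  [ 0  0  -1/3  1   1 ]
ρ2 <=> ρ3
  [ 1  3   1/3  3  -2 ]
  [ 0  0  -1/3  1   1 ]
  [ 0  0     0  0   1 ]
ρ2 := -3·ρ2
  [ 1  3  1/3   3  -2 ]
  [ 0  0    1  -3  -3 ]
  [ 0  0    0   0   1 ]
ρ2 := ρ2 + 3·ρ3
  [ 1  3  1/3   3  -2 ]
  [ 0  0    1  -3   0 ]
  [ 0  0    0   0   1 ]
ρ1 := ρ1 + 2·ρ3
  [ 1  3  1/3   3  0 ]
  [ 0  0    1  -3  0 ]
  [ 0  0    0   0  1 ]
ρ1 := ρ1 − 1/3·ρ2
  [ 1  3  0   4  0 ]
  [ 0  0  1  -3  0 ]
  [ 0  0  0   0  1 ]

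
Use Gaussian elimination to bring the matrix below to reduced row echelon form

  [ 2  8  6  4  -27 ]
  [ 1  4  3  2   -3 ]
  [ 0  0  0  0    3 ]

[[1, 4, 3, 2, 0], [0, 0, 0, 0, 1], [0, 0, 0, 0, 0]]

R1 -> 1/2·R1
  [ 1  4  3  2  -27/2 ]
  [ 1  4  3  2     -3 ]
  [ 0  0  0  0      3 ]
R2 -> R2 − R1
  [ 1  4  3  2  -27/2 ]
  [ 0  0  0  0   21/2 ]
  [ 0  0  0  0      3 ]
R2 -> 2/21·R2
  [ 1  4  3  2  -27/2 ]
  [ 0  0  0  0      1 ]
  [ 0  0  0  0      3 ]
R3 -> R3 − 3·R2
  [ 1  4  3  2  -27/2 ]
  [ 0  0  0  0      1 ]
  [ 0  0  0  0      0 ]
R1 -> R1 + 27/2·R2
  [ 1  4  3  2  0 ]
  [ 0  0  0  0  1 ]
  [ 0  0  0  0  0 ]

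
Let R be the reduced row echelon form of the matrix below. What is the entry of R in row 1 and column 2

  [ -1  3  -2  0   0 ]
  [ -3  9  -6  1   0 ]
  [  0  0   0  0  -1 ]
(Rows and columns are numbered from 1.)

-3

R1 -> -1·R1
  [  1  -3   2  0   0 ]
  [ -3   9  -6  1   0 ]
  [  0   0   0  0  -1 ]
R2 -> R2 + 3·R1
  [ 1  -3  2  0   0 ]
  [ 0   0  0  1   0 ]
  [ 0   0  0  0  -1 ]
R3 -> -1·R3
  [ 1  -3  2  0  0 ]
  [ 0   0  0  1  0 ]
  [ 0   0  0  0  1 ]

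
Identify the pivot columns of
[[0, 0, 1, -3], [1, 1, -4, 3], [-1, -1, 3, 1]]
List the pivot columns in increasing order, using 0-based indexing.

r1 <=> r2
r3 -> r3 + r1
r3 -> r3 + r2
r2 -> r2 + 3·r3
r1 -> r1 − 3·r3
r1 -> r1 + 4·r2
Pivot columns are the columns containing a leading 1.

0, 2, 3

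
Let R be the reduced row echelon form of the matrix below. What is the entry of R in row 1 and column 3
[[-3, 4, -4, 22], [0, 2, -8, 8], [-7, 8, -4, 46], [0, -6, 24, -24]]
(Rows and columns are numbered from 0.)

R1 -> -1/3·R1
  [  1  -4/3  4/3  -22/3 ]
  [  0     2   -8      8 ]
  [ -7     8   -4     46 ]
  [  0    -6   24    -24 ]
R3 -> R3 + 7·R1
  [ 1  -4/3   4/3  -22/3 ]
  [ 0     2    -8      8 ]
  [ 0  -4/3  16/3  -16/3 ]
  [ 0    -6    24    -24 ]
R2 -> 1/2·R2
  [ 1  -4/3   4/3  -22/3 ]
  [ 0     1    -4      4 ]
  [ 0  -4/3  16/3  -16/3 ]
  [ 0    -6    24    -24 ]
R3 -> R3 + 4/3·R2
  [ 1  -4/3  4/3  -22/3 ]
  [ 0     1   -4      4 ]
  [ 0     0    0      0 ]
  [ 0    -6   24    -24 ]
R4 -> R4 + 6·R2
  [ 1  -4/3  4/3  -22/3 ]
  [ 0     1   -4      4 ]
  [ 0     0    0      0 ]
  [ 0     0    0      0 ]
R1 -> R1 + 4/3·R2
  [ 1  0  -4  -2 ]
  [ 0  1  -4   4 ]
  [ 0  0   0   0 ]
  [ 0  0   0   0 ]

4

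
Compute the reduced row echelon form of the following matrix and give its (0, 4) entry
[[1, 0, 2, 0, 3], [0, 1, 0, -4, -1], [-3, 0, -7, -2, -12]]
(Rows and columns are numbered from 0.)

-3

Add 3 times r1 to r3.
  [ 1  0   2   0   3 ]
  [ 0  1   0  -4  -1 ]
  [ 0  0  -1  -2  -3 ]
Multiply r3 by -1.
  [ 1  0  2   0   3 ]
  [ 0  1  0  -4  -1 ]
  [ 0  0  1   2   3 ]
Subtract 2 times r3 from r1.
  [ 1  0  0  -4  -3 ]
  [ 0  1  0  -4  -1 ]
  [ 0  0  1   2   3 ]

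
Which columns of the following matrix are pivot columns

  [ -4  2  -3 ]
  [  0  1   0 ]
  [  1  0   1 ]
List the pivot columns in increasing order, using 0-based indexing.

r1 → -1/4·r1
  [ 1  -1/2  3/4 ]
  [ 0     1    0 ]
  [ 1     0    1 ]
r3 → r3 − r1
  [ 1  -1/2  3/4 ]
  [ 0     1    0 ]
  [ 0   1/2  1/4 ]
r3 → r3 − 1/2·r2
  [ 1  -1/2  3/4 ]
  [ 0     1    0 ]
  [ 0     0  1/4 ]
r3 → 4·r3
  [ 1  -1/2  3/4 ]
  [ 0     1    0 ]
  [ 0     0    1 ]
r1 → r1 − 3/4·r3
  [ 1  -1/2  0 ]
  [ 0     1  0 ]
  [ 0     0  1 ]
r1 → r1 + 1/2·r2
  [ 1  0  0 ]
  [ 0  1  0 ]
  [ 0  0  1 ]
Pivot columns are the columns containing a leading 1.

0, 1, 2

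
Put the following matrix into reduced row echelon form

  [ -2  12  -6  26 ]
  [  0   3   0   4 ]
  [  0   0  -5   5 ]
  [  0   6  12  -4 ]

R1 ← -1/2·R1
R2 ← 1/3·R2
R4 ← R4 − 6·R2
R3 ← -1/5·R3
R4 ← R4 − 12·R3
R1 ← R1 − 3·R3
R1 ← R1 + 6·R2

[[1, 0, 0, -2], [0, 1, 0, 4/3], [0, 0, 1, -1], [0, 0, 0, 0]]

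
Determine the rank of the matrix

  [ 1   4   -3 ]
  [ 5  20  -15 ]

R2 := R2 − 5·R1
  [ 1  4  -3 ]
  [ 0  0   0 ]
The reduced form has 1 nonzero row.

rank = 1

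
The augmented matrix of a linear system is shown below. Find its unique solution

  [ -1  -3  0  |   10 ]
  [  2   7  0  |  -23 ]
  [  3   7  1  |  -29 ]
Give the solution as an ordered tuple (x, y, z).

(-1, -3, -5)

R1 -> -1·R1
  [ 1  3  0  |  -10 ]
  [ 2  7  0  |  -23 ]
  [ 3  7  1  |  -29 ]
R2 -> R2 − 2·R1
  [ 1  3  0  |  -10 ]
  [ 0  1  0  |   -3 ]
  [ 3  7  1  |  -29 ]
R3 -> R3 − 3·R1
  [ 1   3  0  |  -10 ]
  [ 0   1  0  |   -3 ]
  [ 0  -2  1  |    1 ]
R3 -> R3 + 2·R2
  [ 1  3  0  |  -10 ]
  [ 0  1  0  |   -3 ]
  [ 0  0  1  |   -5 ]
R1 -> R1 − 3·R2
  [ 1  0  0  |  -1 ]
  [ 0  1  0  |  -3 ]
  [ 0  0  1  |  -5 ]
Reading off the last column: x = -1, y = -3, z = -5.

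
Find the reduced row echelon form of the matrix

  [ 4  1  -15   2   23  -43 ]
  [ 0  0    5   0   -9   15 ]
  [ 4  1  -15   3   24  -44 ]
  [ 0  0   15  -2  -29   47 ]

[[1, 1/4, 0, 0, -3/2, 1], [0, 0, 1, 0, -9/5, 3], [0, 0, 0, 1, 1, -1], [0, 0, 0, 0, 0, 0]]

R1 := 1/4·R1
  [ 1  1/4  -15/4  1/2  23/4  -43/4 ]
  [ 0    0      5    0    -9     15 ]
  [ 4    1    -15    3    24    -44 ]
  [ 0    0     15   -2   -29     47 ]
R3 := R3 − 4·R1
  [ 1  1/4  -15/4  1/2  23/4  -43/4 ]
  [ 0    0      5    0    -9     15 ]
  [ 0    0      0    1     1     -1 ]
  [ 0    0     15   -2   -29     47 ]
R2 := 1/5·R2
  [ 1  1/4  -15/4  1/2  23/4  -43/4 ]
  [ 0    0      1    0  -9/5      3 ]
  [ 0    0      0    1     1     -1 ]
  [ 0    0     15   -2   -29     47 ]
R4 := R4 − 15·R2
  [ 1  1/4  -15/4  1/2  23/4  -43/4 ]
  [ 0    0      1    0  -9/5      3 ]
  [ 0    0      0    1     1     -1 ]
  [ 0    0      0   -2    -2      2 ]
R4 := R4 + 2·R3
  [ 1  1/4  -15/4  1/2  23/4  -43/4 ]
  [ 0    0      1    0  -9/5      3 ]
  [ 0    0      0    1     1     -1 ]
  [ 0    0      0    0     0      0 ]
R1 := R1 − 1/2·R3
  [ 1  1/4  -15/4  0  21/4  -41/4 ]
  [ 0    0      1  0  -9/5      3 ]
  [ 0    0      0  1     1     -1 ]
  [ 0    0      0  0     0      0 ]
R1 := R1 + 15/4·R2
  [ 1  1/4  0  0  -3/2   1 ]
  [ 0    0  1  0  -9/5   3 ]
  [ 0    0  0  1     1  -1 ]
  [ 0    0  0  0     0   0 ]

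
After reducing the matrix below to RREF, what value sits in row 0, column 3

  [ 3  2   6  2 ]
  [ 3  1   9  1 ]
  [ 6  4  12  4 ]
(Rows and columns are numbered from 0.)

0

R1 ← 1/3·R1
  [ 1  2/3   2  2/3 ]
  [ 3    1   9    1 ]
  [ 6    4  12    4 ]
R2 ← R2 − 3·R1
  [ 1  2/3   2  2/3 ]
  [ 0   -1   3   -1 ]
  [ 6    4  12    4 ]
R3 ← R3 − 6·R1
  [ 1  2/3  2  2/3 ]
  [ 0   -1  3   -1 ]
  [ 0    0  0    0 ]
R2 ← -1·R2
  [ 1  2/3   2  2/3 ]
  [ 0    1  -3    1 ]
  [ 0    0   0    0 ]
R1 ← R1 − 2/3·R2
  [ 1  0   4  0 ]
  [ 0  1  -3  1 ]
  [ 0  0   0  0 ]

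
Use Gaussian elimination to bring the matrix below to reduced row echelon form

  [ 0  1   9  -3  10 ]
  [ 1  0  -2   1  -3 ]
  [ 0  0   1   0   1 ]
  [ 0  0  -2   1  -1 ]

Swap R1 and R2.
  [ 1  0  -2   1  -3 ]
  [ 0  1   9  -3  10 ]
  [ 0  0   1   0   1 ]
  [ 0  0  -2   1  -1 ]
Add 2 times R3 to R4.
  [ 1  0  -2   1  -3 ]
  [ 0  1   9  -3  10 ]
  [ 0  0   1   0   1 ]
  [ 0  0   0   1   1 ]
Add 3 times R4 to R2.
  [ 1  0  -2  1  -3 ]
  [ 0  1   9  0  13 ]
  [ 0  0   1  0   1 ]
  [ 0  0   0  1   1 ]
Subtract R4 from R1.
  [ 1  0  -2  0  -4 ]
  [ 0  1   9  0  13 ]
  [ 0  0   1  0   1 ]
  [ 0  0   0  1   1 ]
Subtract 9 times R3 from R2.
  [ 1  0  -2  0  -4 ]
  [ 0  1   0  0   4 ]
  [ 0  0   1  0   1 ]
  [ 0  0   0  1   1 ]
Add 2 times R3 to R1.
  [ 1  0  0  0  -2 ]
  [ 0  1  0  0   4 ]
  [ 0  0  1  0   1 ]
  [ 0  0  0  1   1 ]

[[1, 0, 0, 0, -2], [0, 1, 0, 0, 4], [0, 0, 1, 0, 1], [0, 0, 0, 1, 1]]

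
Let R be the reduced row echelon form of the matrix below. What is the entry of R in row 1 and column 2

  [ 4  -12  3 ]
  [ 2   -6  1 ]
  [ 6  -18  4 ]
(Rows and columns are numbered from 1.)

-3

r1 -> 1/4·r1
  [ 1   -3  3/4 ]
  [ 2   -6    1 ]
  [ 6  -18    4 ]
r2 -> r2 − 2·r1
  [ 1   -3   3/4 ]
  [ 0    0  -1/2 ]
  [ 6  -18     4 ]
r3 -> r3 − 6·r1
  [ 1  -3   3/4 ]
  [ 0   0  -1/2 ]
  [ 0   0  -1/2 ]
r2 -> -2·r2
  [ 1  -3   3/4 ]
  [ 0   0     1 ]
  [ 0   0  -1/2 ]
r3 -> r3 + 1/2·r2
  [ 1  -3  3/4 ]
  [ 0   0    1 ]
  [ 0   0    0 ]
r1 -> r1 − 3/4·r2
  [ 1  -3  0 ]
  [ 0   0  1 ]
  [ 0   0  0 ]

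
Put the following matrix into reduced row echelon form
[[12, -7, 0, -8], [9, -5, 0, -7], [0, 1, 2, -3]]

Multiply ρ1 by 1/12.
  [ 1  -7/12  0  -2/3 ]
  [ 9     -5  0    -7 ]
  [ 0      1  2    -3 ]
Subtract 9 times ρ1 from ρ2.
  [ 1  -7/12  0  -2/3 ]
  [ 0    1/4  0    -1 ]
  [ 0      1  2    -3 ]
Multiply ρ2 by 4.
  [ 1  -7/12  0  -2/3 ]
  [ 0      1  0    -4 ]
  [ 0      1  2    -3 ]
Subtract ρ2 from ρ3.
  [ 1  -7/12  0  -2/3 ]
  [ 0      1  0    -4 ]
  [ 0      0  2     1 ]
Multiply ρ3 by 1/2.
  [ 1  -7/12  0  -2/3 ]
  [ 0      1  0    -4 ]
  [ 0      0  1   1/2 ]
Add 7/12 times ρ2 to ρ1.
  [ 1  0  0   -3 ]
  [ 0  1  0   -4 ]
  [ 0  0  1  1/2 ]

[[1, 0, 0, -3], [0, 1, 0, -4], [0, 0, 1, 1/2]]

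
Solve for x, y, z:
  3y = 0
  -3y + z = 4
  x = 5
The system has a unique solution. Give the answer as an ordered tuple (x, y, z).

(5, 0, 4)

Form the augmented matrix and row-reduce:
  [ 0   3  0  |  0 ]
  [ 0  -3  1  |  4 ]
  [ 1   0  0  |  5 ]
Swap ρ1 and ρ3.
  [ 1   0  0  |  5 ]
  [ 0  -3  1  |  4 ]
  [ 0   3  0  |  0 ]
Multiply ρ2 by -1/3.
  [ 1  0     0  |     5 ]
  [ 0  1  -1/3  |  -4/3 ]
  [ 0  3     0  |     0 ]
Subtract 3 times ρ2 from ρ3.
  [ 1  0     0  |     5 ]
  [ 0  1  -1/3  |  -4/3 ]
  [ 0  0     1  |     4 ]
Add 1/3 times ρ3 to ρ2.
  [ 1  0  0  |  5 ]
  [ 0  1  0  |  0 ]
  [ 0  0  1  |  4 ]
Reading off the last column: x = 5, y = 0, z = 4.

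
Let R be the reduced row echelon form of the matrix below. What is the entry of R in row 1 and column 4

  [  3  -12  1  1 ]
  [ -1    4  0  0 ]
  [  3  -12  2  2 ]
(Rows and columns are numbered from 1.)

R1 → 1/3·R1
  [  1   -4  1/3  1/3 ]
  [ -1    4    0    0 ]
  [  3  -12    2    2 ]
R2 → R2 + R1
  [ 1   -4  1/3  1/3 ]
  [ 0    0  1/3  1/3 ]
  [ 3  -12    2    2 ]
R3 → R3 − 3·R1
  [ 1  -4  1/3  1/3 ]
  [ 0   0  1/3  1/3 ]
  [ 0   0    1    1 ]
R2 → 3·R2
  [ 1  -4  1/3  1/3 ]
  [ 0   0    1    1 ]
  [ 0   0    1    1 ]
R3 → R3 − R2
  [ 1  -4  1/3  1/3 ]
  [ 0   0    1    1 ]
  [ 0   0    0    0 ]
R1 → R1 − 1/3·R2
  [ 1  -4  0  0 ]
  [ 0   0  1  1 ]
  [ 0   0  0  0 ]

0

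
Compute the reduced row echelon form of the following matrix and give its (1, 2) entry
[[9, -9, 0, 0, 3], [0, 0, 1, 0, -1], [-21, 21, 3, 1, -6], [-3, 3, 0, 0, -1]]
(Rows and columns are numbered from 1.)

-1

R1 -> 1/9·R1
  [   1  -1  0  0  1/3 ]
  [   0   0  1  0   -1 ]
  [ -21  21  3  1   -6 ]
  [  -3   3  0  0   -1 ]
R3 -> R3 + 21·R1
  [  1  -1  0  0  1/3 ]
  [  0   0  1  0   -1 ]
  [  0   0  3  1    1 ]
  [ -3   3  0  0   -1 ]
R4 -> R4 + 3·R1
  [ 1  -1  0  0  1/3 ]
  [ 0   0  1  0   -1 ]
  [ 0   0  3  1    1 ]
  [ 0   0  0  0    0 ]
R3 -> R3 − 3·R2
  [ 1  -1  0  0  1/3 ]
  [ 0   0  1  0   -1 ]
  [ 0   0  0  1    4 ]
  [ 0   0  0  0    0 ]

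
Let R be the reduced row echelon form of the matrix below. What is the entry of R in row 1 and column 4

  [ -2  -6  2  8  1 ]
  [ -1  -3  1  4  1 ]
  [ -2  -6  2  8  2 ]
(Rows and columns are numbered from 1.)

-4

ρ1 → -1/2·ρ1
  [  1   3  -1  -4  -1/2 ]
  [ -1  -3   1   4     1 ]
  [ -2  -6   2   8     2 ]
ρ2 → ρ2 + ρ1
  [  1   3  -1  -4  -1/2 ]
  [  0   0   0   0   1/2 ]
  [ -2  -6   2   8     2 ]
ρ3 → ρ3 + 2·ρ1
  [ 1  3  -1  -4  -1/2 ]
  [ 0  0   0   0   1/2 ]
  [ 0  0   0   0     1 ]
ρ2 → 2·ρ2
  [ 1  3  -1  -4  -1/2 ]
  [ 0  0   0   0     1 ]
  [ 0  0   0   0     1 ]
ρ3 → ρ3 − ρ2
  [ 1  3  -1  -4  -1/2 ]
  [ 0  0   0   0     1 ]
  [ 0  0   0   0     0 ]
ρ1 → ρ1 + 1/2·ρ2
  [ 1  3  -1  -4  0 ]
  [ 0  0   0   0  1 ]
  [ 0  0   0   0  0 ]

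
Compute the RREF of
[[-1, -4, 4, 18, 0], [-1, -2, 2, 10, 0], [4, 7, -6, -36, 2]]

Multiply ρ1 by -1.
  [  1   4  -4  -18  0 ]
  [ -1  -2   2   10  0 ]
  [  4   7  -6  -36  2 ]
Add ρ1 to ρ2.
  [ 1  4  -4  -18  0 ]
  [ 0  2  -2   -8  0 ]
  [ 4  7  -6  -36  2 ]
Subtract 4 times ρ1 from ρ3.
  [ 1   4  -4  -18  0 ]
  [ 0   2  -2   -8  0 ]
  [ 0  -9  10   36  2 ]
Multiply ρ2 by 1/2.
  [ 1   4  -4  -18  0 ]
  [ 0   1  -1   -4  0 ]
  [ 0  -9  10   36  2 ]
Add 9 times ρ2 to ρ3.
  [ 1  4  -4  -18  0 ]
  [ 0  1  -1   -4  0 ]
  [ 0  0   1    0  2 ]
Add ρ3 to ρ2.
  [ 1  4  -4  -18  0 ]
  [ 0  1   0   -4  2 ]
  [ 0  0   1    0  2 ]
Add 4 times ρ3 to ρ1.
  [ 1  4  0  -18  8 ]
  [ 0  1  0   -4  2 ]
  [ 0  0  1    0  2 ]
Subtract 4 times ρ2 from ρ1.
  [ 1  0  0  -2  0 ]
  [ 0  1  0  -4  2 ]
  [ 0  0  1   0  2 ]

[[1, 0, 0, -2, 0], [0, 1, 0, -4, 2], [0, 0, 1, 0, 2]]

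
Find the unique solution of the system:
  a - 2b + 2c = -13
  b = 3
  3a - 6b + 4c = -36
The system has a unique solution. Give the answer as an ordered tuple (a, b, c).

(-4, 3, -3/2)

Form the augmented matrix and row-reduce:
  [ 1  -2  2  |  -13 ]
  [ 0   1  0  |    3 ]
  [ 3  -6  4  |  -36 ]
Subtract 3 times r1 from r3.
Multiply r3 by -1/2.
Subtract 2 times r3 from r1.
Add 2 times r2 to r1.
Reading off the last column: a = -4, b = 3, c = -3/2.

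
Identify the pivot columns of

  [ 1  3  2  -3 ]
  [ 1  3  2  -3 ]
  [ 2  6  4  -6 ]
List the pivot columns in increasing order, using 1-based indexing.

1

Subtract R1 from R2.
  [ 1  3  2  -3 ]
  [ 0  0  0   0 ]
  [ 2  6  4  -6 ]
Subtract 2 times R1 from R3.
  [ 1  3  2  -3 ]
  [ 0  0  0   0 ]
  [ 0  0  0   0 ]
Pivot columns are the columns containing a leading 1.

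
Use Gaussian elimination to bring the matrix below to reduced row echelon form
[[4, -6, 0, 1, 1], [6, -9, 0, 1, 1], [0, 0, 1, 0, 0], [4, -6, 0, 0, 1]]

R1 → 1/4·R1
R2 → R2 − 6·R1
R4 → R4 − 4·R1
R2 ↔ R3
R3 → -2·R3
R4 → R4 + R3
R3 → R3 − R4
R1 → R1 − 1/4·R4
R1 → R1 − 1/4·R3

[[1, -3/2, 0, 0, 0], [0, 0, 1, 0, 0], [0, 0, 0, 1, 0], [0, 0, 0, 0, 1]]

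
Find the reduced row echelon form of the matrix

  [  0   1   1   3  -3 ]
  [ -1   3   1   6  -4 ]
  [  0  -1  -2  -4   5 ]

[[1, 0, 0, 1, -1], [0, 1, 0, 2, -1], [0, 0, 1, 1, -2]]

Swap r1 and r2.
  [ -1   3   1   6  -4 ]
  [  0   1   1   3  -3 ]
  [  0  -1  -2  -4   5 ]
Multiply r1 by -1.
  [ 1  -3  -1  -6   4 ]
  [ 0   1   1   3  -3 ]
  [ 0  -1  -2  -4   5 ]
Add r2 to r3.
  [ 1  -3  -1  -6   4 ]
  [ 0   1   1   3  -3 ]
  [ 0   0  -1  -1   2 ]
Multiply r3 by -1.
  [ 1  -3  -1  -6   4 ]
  [ 0   1   1   3  -3 ]
  [ 0   0   1   1  -2 ]
Subtract r3 from r2.
  [ 1  -3  -1  -6   4 ]
  [ 0   1   0   2  -1 ]
  [ 0   0   1   1  -2 ]
Add r3 to r1.
  [ 1  -3  0  -5   2 ]
  [ 0   1  0   2  -1 ]
  [ 0   0  1   1  -2 ]
Add 3 times r2 to r1.
  [ 1  0  0  1  -1 ]
  [ 0  1  0  2  -1 ]
  [ 0  0  1  1  -2 ]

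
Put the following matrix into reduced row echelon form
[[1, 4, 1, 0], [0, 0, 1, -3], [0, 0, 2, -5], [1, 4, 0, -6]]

r4 -> r4 − r1
  [ 1  4   1   0 ]
  [ 0  0   1  -3 ]
  [ 0  0   2  -5 ]
  [ 0  0  -1  -6 ]
r3 -> r3 − 2·r2
  [ 1  4   1   0 ]
  [ 0  0   1  -3 ]
  [ 0  0   0   1 ]
  [ 0  0  -1  -6 ]
r4 -> r4 + r2
  [ 1  4  1   0 ]
  [ 0  0  1  -3 ]
  [ 0  0  0   1 ]
  [ 0  0  0  -9 ]
r4 -> r4 + 9·r3
  [ 1  4  1   0 ]
  [ 0  0  1  -3 ]
  [ 0  0  0   1 ]
  [ 0  0  0   0 ]
r2 -> r2 + 3·r3
  [ 1  4  1  0 ]
  [ 0  0  1  0 ]
  [ 0  0  0  1 ]
  [ 0  0  0  0 ]
r1 -> r1 − r2
  [ 1  4  0  0 ]
  [ 0  0  1  0 ]
  [ 0  0  0  1 ]
  [ 0  0  0  0 ]

[[1, 4, 0, 0], [0, 0, 1, 0], [0, 0, 0, 1], [0, 0, 0, 0]]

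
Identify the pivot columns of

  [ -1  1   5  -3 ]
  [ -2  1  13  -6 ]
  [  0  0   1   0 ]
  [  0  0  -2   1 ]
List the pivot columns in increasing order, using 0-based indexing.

ρ1 → -1·ρ1
  [  1  -1  -5   3 ]
  [ -2   1  13  -6 ]
  [  0   0   1   0 ]
  [  0   0  -2   1 ]
ρ2 → ρ2 + 2·ρ1
  [ 1  -1  -5  3 ]
  [ 0  -1   3  0 ]
  [ 0   0   1  0 ]
  [ 0   0  -2  1 ]
ρ2 → -1·ρ2
  [ 1  -1  -5  3 ]
  [ 0   1  -3  0 ]
  [ 0   0   1  0 ]
  [ 0   0  -2  1 ]
ρ4 → ρ4 + 2·ρ3
  [ 1  -1  -5  3 ]
  [ 0   1  -3  0 ]
  [ 0   0   1  0 ]
  [ 0   0   0  1 ]
ρ1 → ρ1 − 3·ρ4
  [ 1  -1  -5  0 ]
  [ 0   1  -3  0 ]
  [ 0   0   1  0 ]
  [ 0   0   0  1 ]
ρ2 → ρ2 + 3·ρ3
  [ 1  -1  -5  0 ]
  [ 0   1   0  0 ]
  [ 0   0   1  0 ]
  [ 0   0   0  1 ]
ρ1 → ρ1 + 5·ρ3
  [ 1  -1  0  0 ]
  [ 0   1  0  0 ]
  [ 0   0  1  0 ]
  [ 0   0  0  1 ]
ρ1 → ρ1 + ρ2
  [ 1  0  0  0 ]
  [ 0  1  0  0 ]
  [ 0  0  1  0 ]
  [ 0  0  0  1 ]
Pivot columns are the columns containing a leading 1.

0, 1, 2, 3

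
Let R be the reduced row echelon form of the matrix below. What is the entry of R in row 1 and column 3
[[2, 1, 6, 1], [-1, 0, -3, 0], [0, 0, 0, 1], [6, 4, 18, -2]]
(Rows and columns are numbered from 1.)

Multiply r1 by 1/2.
  [  1  1/2   3  1/2 ]
  [ -1    0  -3    0 ]
  [  0    0   0    1 ]
  [  6    4  18   -2 ]
Add r1 to r2.
  [ 1  1/2   3  1/2 ]
  [ 0  1/2   0  1/2 ]
  [ 0    0   0    1 ]
  [ 6    4  18   -2 ]
Subtract 6 times r1 from r4.
  [ 1  1/2  3  1/2 ]
  [ 0  1/2  0  1/2 ]
  [ 0    0  0    1 ]
  [ 0    1  0   -5 ]
Multiply r2 by 2.
  [ 1  1/2  3  1/2 ]
  [ 0    1  0    1 ]
  [ 0    0  0    1 ]
  [ 0    1  0   -5 ]
Subtract r2 from r4.
  [ 1  1/2  3  1/2 ]
  [ 0    1  0    1 ]
  [ 0    0  0    1 ]
  [ 0    0  0   -6 ]
Add 6 times r3 to r4.
  [ 1  1/2  3  1/2 ]
  [ 0    1  0    1 ]
  [ 0    0  0    1 ]
  [ 0    0  0    0 ]
Subtract r3 from r2.
  [ 1  1/2  3  1/2 ]
  [ 0    1  0    0 ]
  [ 0    0  0    1 ]
  [ 0    0  0    0 ]
Subtract 1/2 times r3 from r1.
  [ 1  1/2  3  0 ]
  [ 0    1  0  0 ]
  [ 0    0  0  1 ]
  [ 0    0  0  0 ]
Subtract 1/2 times r2 from r1.
  [ 1  0  3  0 ]
  [ 0  1  0  0 ]
  [ 0  0  0  1 ]
  [ 0  0  0  0 ]

3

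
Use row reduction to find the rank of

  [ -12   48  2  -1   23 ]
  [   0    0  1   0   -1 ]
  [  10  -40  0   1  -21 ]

rank = 3

r1 ← -1/12·r1
r3 ← r3 − 10·r1
r3 ← r3 − 5/3·r2
r3 ← 6·r3
r1 ← r1 − 1/12·r3
r1 ← r1 + 1/6·r2
The reduced form has 3 nonzero rows.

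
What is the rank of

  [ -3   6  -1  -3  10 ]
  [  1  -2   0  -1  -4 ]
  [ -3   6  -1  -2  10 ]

rank = 3

r1 -> -1/3·r1
  [  1  -2  1/3   1  -10/3 ]
  [  1  -2    0  -1     -4 ]
  [ -3   6   -1  -2     10 ]
r2 -> r2 − r1
  [  1  -2   1/3   1  -10/3 ]
  [  0   0  -1/3  -2   -2/3 ]
  [ -3   6    -1  -2     10 ]
r3 -> r3 + 3·r1
  [ 1  -2   1/3   1  -10/3 ]
  [ 0   0  -1/3  -2   -2/3 ]
  [ 0   0     0   1      0 ]
r2 -> -3·r2
  [ 1  -2  1/3  1  -10/3 ]
  [ 0   0    1  6      2 ]
  [ 0   0    0  1      0 ]
r2 -> r2 − 6·r3
  [ 1  -2  1/3  1  -10/3 ]
  [ 0   0    1  0      2 ]
  [ 0   0    0  1      0 ]
r1 -> r1 − r3
  [ 1  -2  1/3  0  -10/3 ]
  [ 0   0    1  0      2 ]
  [ 0   0    0  1      0 ]
r1 -> r1 − 1/3·r2
  [ 1  -2  0  0  -4 ]
  [ 0   0  1  0   2 ]
  [ 0   0  0  1   0 ]
The reduced form has 3 nonzero rows.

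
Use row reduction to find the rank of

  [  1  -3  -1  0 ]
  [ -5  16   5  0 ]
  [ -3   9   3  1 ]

R2 → R2 + 5·R1
  [  1  -3  -1  0 ]
  [  0   1   0  0 ]
  [ -3   9   3  1 ]
R3 → R3 + 3·R1
  [ 1  -3  -1  0 ]
  [ 0   1   0  0 ]
  [ 0   0   0  1 ]
R1 → R1 + 3·R2
  [ 1  0  -1  0 ]
  [ 0  1   0  0 ]
  [ 0  0   0  1 ]
The reduced form has 3 nonzero rows.

rank = 3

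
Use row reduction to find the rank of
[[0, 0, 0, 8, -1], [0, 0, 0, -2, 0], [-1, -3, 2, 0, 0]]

R1 <=> R3
  [ -1  -3  2   0   0 ]
  [  0   0  0  -2   0 ]
  [  0   0  0   8  -1 ]
R1 ← -1·R1
  [ 1  3  -2   0   0 ]
  [ 0  0   0  -2   0 ]
  [ 0  0   0   8  -1 ]
R2 ← -1/2·R2
  [ 1  3  -2  0   0 ]
  [ 0  0   0  1   0 ]
  [ 0  0   0  8  -1 ]
R3 ← R3 − 8·R2
  [ 1  3  -2  0   0 ]
  [ 0  0   0  1   0 ]
  [ 0  0   0  0  -1 ]
R3 ← -1·R3
  [ 1  3  -2  0  0 ]
  [ 0  0   0  1  0 ]
  [ 0  0   0  0  1 ]
The reduced form has 3 nonzero rows.

rank = 3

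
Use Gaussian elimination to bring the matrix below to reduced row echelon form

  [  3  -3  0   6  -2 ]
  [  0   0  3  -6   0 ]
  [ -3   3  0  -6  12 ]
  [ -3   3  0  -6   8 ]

Multiply R1 by 1/3.
Add 3 times R1 to R3.
Add 3 times R1 to R4.
Multiply R2 by 1/3.
Multiply R3 by 1/10.
Subtract 6 times R3 from R4.
Add 2/3 times R3 to R1.

[[1, -1, 0, 2, 0], [0, 0, 1, -2, 0], [0, 0, 0, 0, 1], [0, 0, 0, 0, 0]]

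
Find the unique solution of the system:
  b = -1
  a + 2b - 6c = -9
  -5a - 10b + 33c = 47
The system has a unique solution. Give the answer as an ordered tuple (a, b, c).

Form the augmented matrix and row-reduce:
  [  0    1   0  |  -1 ]
  [  1    2  -6  |  -9 ]
  [ -5  -10  33  |  47 ]
ρ1 <-> ρ2
  [  1    2  -6  |  -9 ]
  [  0    1   0  |  -1 ]
  [ -5  -10  33  |  47 ]
ρ3 -> ρ3 + 5·ρ1
  [ 1  2  -6  |  -9 ]
  [ 0  1   0  |  -1 ]
  [ 0  0   3  |   2 ]
ρ3 -> 1/3·ρ3
  [ 1  2  -6  |   -9 ]
  [ 0  1   0  |   -1 ]
  [ 0  0   1  |  2/3 ]
ρ1 -> ρ1 + 6·ρ3
  [ 1  2  0  |   -5 ]
  [ 0  1  0  |   -1 ]
  [ 0  0  1  |  2/3 ]
ρ1 -> ρ1 − 2·ρ2
  [ 1  0  0  |   -3 ]
  [ 0  1  0  |   -1 ]
  [ 0  0  1  |  2/3 ]
Reading off the last column: a = -3, b = -1, c = 2/3.

(-3, -1, 2/3)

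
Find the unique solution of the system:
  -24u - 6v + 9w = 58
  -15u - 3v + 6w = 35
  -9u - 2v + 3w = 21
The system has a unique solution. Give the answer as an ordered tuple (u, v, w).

Form the augmented matrix and row-reduce:
  [ -24  -6  9  |  58 ]
  [ -15  -3  6  |  35 ]
  [  -9  -2  3  |  21 ]
Multiply ρ1 by -1/24.
  [   1  1/4  -3/8  |  -29/12 ]
  [ -15   -3     6  |      35 ]
  [  -9   -2     3  |      21 ]
Add 15 times ρ1 to ρ2.
  [  1  1/4  -3/8  |  -29/12 ]
  [  0  3/4   3/8  |    -5/4 ]
  [ -9   -2     3  |      21 ]
Add 9 times ρ1 to ρ3.
  [ 1  1/4  -3/8  |  -29/12 ]
  [ 0  3/4   3/8  |    -5/4 ]
  [ 0  1/4  -3/8  |    -3/4 ]
Multiply ρ2 by 4/3.
  [ 1  1/4  -3/8  |  -29/12 ]
  [ 0    1   1/2  |    -5/3 ]
  [ 0  1/4  -3/8  |    -3/4 ]
Subtract 1/4 times ρ2 from ρ3.
  [ 1  1/4  -3/8  |  -29/12 ]
  [ 0    1   1/2  |    -5/3 ]
  [ 0    0  -1/2  |    -1/3 ]
Multiply ρ3 by -2.
  [ 1  1/4  -3/8  |  -29/12 ]
  [ 0    1   1/2  |    -5/3 ]
  [ 0    0     1  |     2/3 ]
Subtract 1/2 times ρ3 from ρ2.
  [ 1  1/4  -3/8  |  -29/12 ]
  [ 0    1     0  |      -2 ]
  [ 0    0     1  |     2/3 ]
Add 3/8 times ρ3 to ρ1.
  [ 1  1/4  0  |  -13/6 ]
  [ 0    1  0  |     -2 ]
  [ 0    0  1  |    2/3 ]
Subtract 1/4 times ρ2 from ρ1.
  [ 1  0  0  |  -5/3 ]
  [ 0  1  0  |    -2 ]
  [ 0  0  1  |   2/3 ]
Reading off the last column: u = -5/3, v = -2, w = 2/3.

(-5/3, -2, 2/3)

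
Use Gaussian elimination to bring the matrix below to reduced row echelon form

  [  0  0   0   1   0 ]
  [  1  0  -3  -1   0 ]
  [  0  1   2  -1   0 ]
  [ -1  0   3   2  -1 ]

[[1, 0, -3, 0, 0], [0, 1, 2, 0, 0], [0, 0, 0, 1, 0], [0, 0, 0, 0, 1]]

R1 <=> R2
  [  1  0  -3  -1   0 ]
  [  0  0   0   1   0 ]
  [  0  1   2  -1   0 ]
  [ -1  0   3   2  -1 ]
R4 := R4 + R1
  [ 1  0  -3  -1   0 ]
  [ 0  0   0   1   0 ]
  [ 0  1   2  -1   0 ]
  [ 0  0   0   1  -1 ]
R2 <=> R3
  [ 1  0  -3  -1   0 ]
  [ 0  1   2  -1   0 ]
  [ 0  0   0   1   0 ]
  [ 0  0   0   1  -1 ]
R4 := R4 − R3
  [ 1  0  -3  -1   0 ]
  [ 0  1   2  -1   0 ]
  [ 0  0   0   1   0 ]
  [ 0  0   0   0  -1 ]
R4 := -1·R4
  [ 1  0  -3  -1  0 ]
  [ 0  1   2  -1  0 ]
  [ 0  0   0   1  0 ]
  [ 0  0   0   0  1 ]
R2 := R2 + R3
  [ 1  0  -3  -1  0 ]
  [ 0  1   2   0  0 ]
  [ 0  0   0   1  0 ]
  [ 0  0   0   0  1 ]
R1 := R1 + R3
  [ 1  0  -3  0  0 ]
  [ 0  1   2  0  0 ]
  [ 0  0   0  1  0 ]
  [ 0  0   0  0  1 ]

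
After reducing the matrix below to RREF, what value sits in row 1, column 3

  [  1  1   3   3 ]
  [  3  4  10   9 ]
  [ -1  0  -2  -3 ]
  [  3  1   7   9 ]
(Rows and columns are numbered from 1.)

R2 ← R2 − 3·R1
  [  1  1   3   3 ]
  [  0  1   1   0 ]
  [ -1  0  -2  -3 ]
  [  3  1   7   9 ]
R3 ← R3 + R1
  [ 1  1  3  3 ]
  [ 0  1  1  0 ]
  [ 0  1  1  0 ]
  [ 3  1  7  9 ]
R4 ← R4 − 3·R1
  [ 1   1   3  3 ]
  [ 0   1   1  0 ]
  [ 0   1   1  0 ]
  [ 0  -2  -2  0 ]
R3 ← R3 − R2
  [ 1   1   3  3 ]
  [ 0   1   1  0 ]
  [ 0   0   0  0 ]
  [ 0  -2  -2  0 ]
R4 ← R4 + 2·R2
  [ 1  1  3  3 ]
  [ 0  1  1  0 ]
  [ 0  0  0  0 ]
  [ 0  0  0  0 ]
R1 ← R1 − R2
  [ 1  0  2  3 ]
  [ 0  1  1  0 ]
  [ 0  0  0  0 ]
  [ 0  0  0  0 ]

2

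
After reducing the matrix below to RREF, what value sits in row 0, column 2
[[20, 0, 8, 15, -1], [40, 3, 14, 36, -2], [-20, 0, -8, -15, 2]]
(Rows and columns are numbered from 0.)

r1 -> 1/20·r1
  [   1  0  2/5  3/4  -1/20 ]
  [  40  3   14   36     -2 ]
  [ -20  0   -8  -15      2 ]
r2 -> r2 − 40·r1
  [   1  0  2/5  3/4  -1/20 ]
  [   0  3   -2    6      0 ]
  [ -20  0   -8  -15      2 ]
r3 -> r3 + 20·r1
  [ 1  0  2/5  3/4  -1/20 ]
  [ 0  3   -2    6      0 ]
  [ 0  0    0    0      1 ]
r2 -> 1/3·r2
  [ 1  0   2/5  3/4  -1/20 ]
  [ 0  1  -2/3    2      0 ]
  [ 0  0     0    0      1 ]
r1 -> r1 + 1/20·r3
  [ 1  0   2/5  3/4  0 ]
  [ 0  1  -2/3    2  0 ]
  [ 0  0     0    0  1 ]

2/5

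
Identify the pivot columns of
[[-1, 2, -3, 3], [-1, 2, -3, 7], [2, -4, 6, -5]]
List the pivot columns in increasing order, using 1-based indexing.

1, 4

Multiply R1 by -1.
Add R1 to R2.
Subtract 2 times R1 from R3.
Multiply R2 by 1/4.
Subtract R2 from R3.
Add 3 times R2 to R1.
Pivot columns are the columns containing a leading 1.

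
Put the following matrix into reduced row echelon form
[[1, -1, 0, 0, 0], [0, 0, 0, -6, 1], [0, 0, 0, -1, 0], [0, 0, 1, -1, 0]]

ρ2 <-> ρ4
  [ 1  -1  0   0  0 ]
  [ 0   0  1  -1  0 ]
  [ 0   0  0  -1  0 ]
  [ 0   0  0  -6  1 ]
ρ3 := -1·ρ3
  [ 1  -1  0   0  0 ]
  [ 0   0  1  -1  0 ]
  [ 0   0  0   1  0 ]
  [ 0   0  0  -6  1 ]
ρ4 := ρ4 + 6·ρ3
  [ 1  -1  0   0  0 ]
  [ 0   0  1  -1  0 ]
  [ 0   0  0   1  0 ]
  [ 0   0  0   0  1 ]
ρ2 := ρ2 + ρ3
  [ 1  -1  0  0  0 ]
  [ 0   0  1  0  0 ]
  [ 0   0  0  1  0 ]
  [ 0   0  0  0  1 ]

[[1, -1, 0, 0, 0], [0, 0, 1, 0, 0], [0, 0, 0, 1, 0], [0, 0, 0, 0, 1]]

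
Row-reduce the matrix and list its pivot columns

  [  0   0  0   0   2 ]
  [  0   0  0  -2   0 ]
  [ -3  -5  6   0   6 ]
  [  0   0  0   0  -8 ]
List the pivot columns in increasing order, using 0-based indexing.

0, 3, 4

r1 <=> r3
  [ -3  -5  6   0   6 ]
  [  0   0  0  -2   0 ]
  [  0   0  0   0   2 ]
  [  0   0  0   0  -8 ]
r1 -> -1/3·r1
  [ 1  5/3  -2   0  -2 ]
  [ 0    0   0  -2   0 ]
  [ 0    0   0   0   2 ]
  [ 0    0   0   0  -8 ]
r2 -> -1/2·r2
  [ 1  5/3  -2  0  -2 ]
  [ 0    0   0  1   0 ]
  [ 0    0   0  0   2 ]
  [ 0    0   0  0  -8 ]
r3 -> 1/2·r3
  [ 1  5/3  -2  0  -2 ]
  [ 0    0   0  1   0 ]
  [ 0    0   0  0   1 ]
  [ 0    0   0  0  -8 ]
r4 -> r4 + 8·r3
  [ 1  5/3  -2  0  -2 ]
  [ 0    0   0  1   0 ]
  [ 0    0   0  0   1 ]
  [ 0    0   0  0   0 ]
r1 -> r1 + 2·r3
  [ 1  5/3  -2  0  0 ]
  [ 0    0   0  1  0 ]
  [ 0    0   0  0  1 ]
  [ 0    0   0  0  0 ]
Pivot columns are the columns containing a leading 1.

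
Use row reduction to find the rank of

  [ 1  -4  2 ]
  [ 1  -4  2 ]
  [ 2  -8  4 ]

R2 → R2 − R1
  [ 1  -4  2 ]
  [ 0   0  0 ]
  [ 2  -8  4 ]
R3 → R3 − 2·R1
  [ 1  -4  2 ]
  [ 0   0  0 ]
  [ 0   0  0 ]
The reduced form has 1 nonzero row.

rank = 1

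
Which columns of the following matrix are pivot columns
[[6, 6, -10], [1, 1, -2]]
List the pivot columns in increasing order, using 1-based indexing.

1, 3

Multiply R1 by 1/6.
  [ 1  1  -5/3 ]
  [ 1  1    -2 ]
Subtract R1 from R2.
  [ 1  1  -5/3 ]
  [ 0  0  -1/3 ]
Multiply R2 by -3.
  [ 1  1  -5/3 ]
  [ 0  0     1 ]
Add 5/3 times R2 to R1.
  [ 1  1  0 ]
  [ 0  0  1 ]
Pivot columns are the columns containing a leading 1.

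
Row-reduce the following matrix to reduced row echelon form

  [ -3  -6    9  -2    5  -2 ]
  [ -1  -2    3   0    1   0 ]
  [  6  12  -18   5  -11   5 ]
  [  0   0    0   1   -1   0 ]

R1 ← -1/3·R1
  [  1   2   -3  2/3  -5/3  2/3 ]
  [ -1  -2    3    0     1    0 ]
  [  6  12  -18    5   -11    5 ]
  [  0   0    0    1    -1    0 ]
R2 ← R2 + R1
  [ 1   2   -3  2/3  -5/3  2/3 ]
  [ 0   0    0  2/3  -2/3  2/3 ]
  [ 6  12  -18    5   -11    5 ]
  [ 0   0    0    1    -1    0 ]
R3 ← R3 − 6·R1
  [ 1  2  -3  2/3  -5/3  2/3 ]
  [ 0  0   0  2/3  -2/3  2/3 ]
  [ 0  0   0    1    -1    1 ]
  [ 0  0   0    1    -1    0 ]
R2 ← 3/2·R2
  [ 1  2  -3  2/3  -5/3  2/3 ]
  [ 0  0   0    1    -1    1 ]
  [ 0  0   0    1    -1    1 ]
  [ 0  0   0    1    -1    0 ]
R3 ← R3 − R2
  [ 1  2  -3  2/3  -5/3  2/3 ]
  [ 0  0   0    1    -1    1 ]
  [ 0  0   0    0     0    0 ]
  [ 0  0   0    1    -1    0 ]
R4 ← R4 − R2
  [ 1  2  -3  2/3  -5/3  2/3 ]
  [ 0  0   0    1    -1    1 ]
  [ 0  0   0    0     0    0 ]
  [ 0  0   0    0     0   -1 ]
R3 <-> R4
  [ 1  2  -3  2/3  -5/3  2/3 ]
  [ 0  0   0    1    -1    1 ]
  [ 0  0   0    0     0   -1 ]
  [ 0  0   0    0     0    0 ]
R3 ← -1·R3
  [ 1  2  -3  2/3  -5/3  2/3 ]
  [ 0  0   0    1    -1    1 ]
  [ 0  0   0    0     0    1 ]
  [ 0  0   0    0     0    0 ]
R2 ← R2 − R3
  [ 1  2  -3  2/3  -5/3  2/3 ]
  [ 0  0   0    1    -1    0 ]
  [ 0  0   0    0     0    1 ]
  [ 0  0   0    0     0    0 ]
R1 ← R1 − 2/3·R3
  [ 1  2  -3  2/3  -5/3  0 ]
  [ 0  0   0    1    -1  0 ]
  [ 0  0   0    0     0  1 ]
  [ 0  0   0    0     0  0 ]
R1 ← R1 − 2/3·R2
  [ 1  2  -3  0  -1  0 ]
  [ 0  0   0  1  -1  0 ]
  [ 0  0   0  0   0  1 ]
  [ 0  0   0  0   0  0 ]

[[1, 2, -3, 0, -1, 0], [0, 0, 0, 1, -1, 0], [0, 0, 0, 0, 0, 1], [0, 0, 0, 0, 0, 0]]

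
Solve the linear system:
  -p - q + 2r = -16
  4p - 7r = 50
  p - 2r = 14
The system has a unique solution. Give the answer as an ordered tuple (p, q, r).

Form the augmented matrix and row-reduce:
  [ -1  -1   2  |  -16 ]
  [  4   0  -7  |   50 ]
  [  1   0  -2  |   14 ]
Multiply r1 by -1.
  [ 1  1  -2  |  16 ]
  [ 4  0  -7  |  50 ]
  [ 1  0  -2  |  14 ]
Subtract 4 times r1 from r2.
  [ 1   1  -2  |   16 ]
  [ 0  -4   1  |  -14 ]
  [ 1   0  -2  |   14 ]
Subtract r1 from r3.
  [ 1   1  -2  |   16 ]
  [ 0  -4   1  |  -14 ]
  [ 0  -1   0  |   -2 ]
Multiply r2 by -1/4.
  [ 1   1    -2  |   16 ]
  [ 0   1  -1/4  |  7/2 ]
  [ 0  -1     0  |   -2 ]
Add r2 to r3.
  [ 1  1    -2  |   16 ]
  [ 0  1  -1/4  |  7/2 ]
  [ 0  0  -1/4  |  3/2 ]
Multiply r3 by -4.
  [ 1  1    -2  |   16 ]
  [ 0  1  -1/4  |  7/2 ]
  [ 0  0     1  |   -6 ]
Add 1/4 times r3 to r2.
  [ 1  1  -2  |  16 ]
  [ 0  1   0  |   2 ]
  [ 0  0   1  |  -6 ]
Add 2 times r3 to r1.
  [ 1  1  0  |   4 ]
  [ 0  1  0  |   2 ]
  [ 0  0  1  |  -6 ]
Subtract r2 from r1.
  [ 1  0  0  |   2 ]
  [ 0  1  0  |   2 ]
  [ 0  0  1  |  -6 ]
Reading off the last column: p = 2, q = 2, r = -6.

(2, 2, -6)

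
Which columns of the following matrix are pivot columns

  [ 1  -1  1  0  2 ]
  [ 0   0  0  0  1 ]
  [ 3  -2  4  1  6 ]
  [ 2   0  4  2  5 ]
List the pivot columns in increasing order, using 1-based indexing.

Subtract 3 times R1 from R3.
  [ 1  -1  1  0  2 ]
  [ 0   0  0  0  1 ]
  [ 0   1  1  1  0 ]
  [ 2   0  4  2  5 ]
Subtract 2 times R1 from R4.
  [ 1  -1  1  0  2 ]
  [ 0   0  0  0  1 ]
  [ 0   1  1  1  0 ]
  [ 0   2  2  2  1 ]
Swap R2 and R3.
  [ 1  -1  1  0  2 ]
  [ 0   1  1  1  0 ]
  [ 0   0  0  0  1 ]
  [ 0   2  2  2  1 ]
Subtract 2 times R2 from R4.
  [ 1  -1  1  0  2 ]
  [ 0   1  1  1  0 ]
  [ 0   0  0  0  1 ]
  [ 0   0  0  0  1 ]
Subtract R3 from R4.
  [ 1  -1  1  0  2 ]
  [ 0   1  1  1  0 ]
  [ 0   0  0  0  1 ]
  [ 0   0  0  0  0 ]
Subtract 2 times R3 from R1.
  [ 1  -1  1  0  0 ]
  [ 0   1  1  1  0 ]
  [ 0   0  0  0  1 ]
  [ 0   0  0  0  0 ]
Add R2 to R1.
  [ 1  0  2  1  0 ]
  [ 0  1  1  1  0 ]
  [ 0  0  0  0  1 ]
  [ 0  0  0  0  0 ]
Pivot columns are the columns containing a leading 1.

1, 2, 5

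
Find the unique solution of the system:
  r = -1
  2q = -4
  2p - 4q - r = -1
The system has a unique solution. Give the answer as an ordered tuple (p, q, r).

(-5, -2, -1)

Form the augmented matrix and row-reduce:
  [ 0   0   1  |  -1 ]
  [ 0   2   0  |  -4 ]
  [ 2  -4  -1  |  -1 ]
R1 <-> R3
  [ 2  -4  -1  |  -1 ]
  [ 0   2   0  |  -4 ]
  [ 0   0   1  |  -1 ]
R1 ← 1/2·R1
  [ 1  -2  -1/2  |  -1/2 ]
  [ 0   2     0  |    -4 ]
  [ 0   0     1  |    -1 ]
R2 ← 1/2·R2
  [ 1  -2  -1/2  |  -1/2 ]
  [ 0   1     0  |    -2 ]
  [ 0   0     1  |    -1 ]
R1 ← R1 + 1/2·R3
  [ 1  -2  0  |  -1 ]
  [ 0   1  0  |  -2 ]
  [ 0   0  1  |  -1 ]
R1 ← R1 + 2·R2
  [ 1  0  0  |  -5 ]
  [ 0  1  0  |  -2 ]
  [ 0  0  1  |  -1 ]
Reading off the last column: p = -5, q = -2, r = -1.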